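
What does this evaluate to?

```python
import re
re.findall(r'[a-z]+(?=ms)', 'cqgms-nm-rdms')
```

The `(?=…)`/`(?<=…)` assertion just peeks at neighbouring text; it doesn't advance the match position.
Walking the string: at [0:3] → 'cqg'; at [9:11] → 'rd'.
With no groups in the pattern, `findall` gives back each whole match — 2 here.

['cqg', 'rd']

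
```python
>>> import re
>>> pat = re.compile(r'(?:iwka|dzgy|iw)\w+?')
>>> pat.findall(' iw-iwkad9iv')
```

['iwkad']

Alternation isn't longest-match — the leftmost alternative that fits at this position is chosen.
Matches: at [4:9] → 'iwkad'.
`findall` yields the raw match text (1 of them) because the pattern has no groups.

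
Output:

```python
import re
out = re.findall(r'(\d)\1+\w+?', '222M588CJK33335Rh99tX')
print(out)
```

A backreference is literal: `\1` must see the identical characters the first group matched.
Matches: at [0:4] match '222M', group 1 = '2'; at [5:8] match '88C', group 1 = '8'; at [10:15] match '33335', group 1 = '3'; at [17:20] match '99t', group 1 = '9'.
Because there's exactly one group, `findall` drops the full match and keeps group 1 from each hit.

['2', '8', '3', '9']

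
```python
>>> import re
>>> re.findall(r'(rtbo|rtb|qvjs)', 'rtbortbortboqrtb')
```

Alternation tries branches left to right and keeps the first one that lets the overall match succeed at that position.
One capturing group, so `findall` returns just the captured substring from each match — 4 in all.

['rtbo', 'rtbo', 'rtbo', 'rtb']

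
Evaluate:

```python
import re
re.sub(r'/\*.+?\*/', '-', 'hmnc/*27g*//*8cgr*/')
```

With the lazy modifier that quantifier settles for the fewest repetitions that let the rest of the pattern succeed (the atoms after it are unaffected and can still be greedy).
Matches: at [4:11] → '/*27g*/'; at [11:19] → '/*8cgr*/'.
Every occurrence is swapped for '-'.

'hmnc--'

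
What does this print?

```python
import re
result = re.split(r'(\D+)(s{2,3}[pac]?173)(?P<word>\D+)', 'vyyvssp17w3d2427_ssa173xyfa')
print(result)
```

The pattern matches one or more of a non-digit (captured); then 2 to 3 of a literal 's', then optionally one of [pac], then the literal '173' (captured); then one or more of a non-digit (captured as 'word').
Matches to split on: at [16:27] → '_ssa173xyfa'.
Because the pattern has a capturing group, `split` also inserts each captured text between the pieces.

['vyyvssp17w3d2427', '_', 'ssa173', 'xyfa', '']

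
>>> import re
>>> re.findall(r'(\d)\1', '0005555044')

['0', '5', '5', '4']

After group 1 captures some text, `\1` only succeeds where that same text appears again.
Walking the string: at [0:2] match '00', group 1 = '0'; at [3:5] match '55', group 1 = '5'; at [5:7] match '55', group 1 = '5'; at [8:10] match '44', group 1 = '4'.
With a single group, `findall` returns only what that group captured — 4 items.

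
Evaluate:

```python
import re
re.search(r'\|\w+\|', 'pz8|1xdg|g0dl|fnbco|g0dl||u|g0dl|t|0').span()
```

(3, 9)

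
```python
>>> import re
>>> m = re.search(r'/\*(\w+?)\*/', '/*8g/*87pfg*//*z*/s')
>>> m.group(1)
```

'87pfg'

The match spans [4:13] → '/*87pfg*/'.
Captured: group 1 = '87pfg'.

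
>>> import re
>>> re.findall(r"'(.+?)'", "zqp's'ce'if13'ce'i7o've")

A `+?`/`*?`/`{m,n}?` starts at its minimum and grows only as far as needed for what follows to match.
Because there's exactly one group, `findall` drops the full match and keeps group 1 from each hit.

['s', 'if13', 'i7o']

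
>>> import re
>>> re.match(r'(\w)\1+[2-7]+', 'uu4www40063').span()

`\1` has to match the exact text group 1 already captured.
`re.match` only tries the pattern at the start of the string.
The match spans [0:3] → 'uu4'.
Captured: group 1 = 'u'.

(0, 3)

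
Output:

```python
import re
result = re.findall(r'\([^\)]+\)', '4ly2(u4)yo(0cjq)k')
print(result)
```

['(u4)', '(0cjq)']

Walking the string: at [4:8] → '(u4)'; at [10:16] → '(0cjq)'.
`findall` yields the raw match text (2 of them) because the pattern has no groups.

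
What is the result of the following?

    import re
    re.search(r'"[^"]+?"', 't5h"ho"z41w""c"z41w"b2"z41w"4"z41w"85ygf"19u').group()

'"ho"'

`search` walks the string left to right and returns the first match it finds.
The match spans [3:7] → '"ho"'.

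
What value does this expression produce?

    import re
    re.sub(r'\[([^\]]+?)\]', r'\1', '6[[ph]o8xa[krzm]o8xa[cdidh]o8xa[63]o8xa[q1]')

Matches: at [1:6] → '[[ph]'; at [10:16] → '[krzm]'; at [20:27] → '[cdidh]'; at [31:35] → '[63]'; at [39:43] → '[q1]'.
The replacement refers to a captured group, so each match is rewritten using its own captured text.

'6[pho8xakrzmo8xacdidho8xa63o8xaq1'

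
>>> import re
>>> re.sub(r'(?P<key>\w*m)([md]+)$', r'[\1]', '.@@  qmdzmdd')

'.@@  [qmdzm]'

The pattern matches zero or more of a word character, then the literal 'm' (captured as 'key'); then one or more of one of [md] (captured); then anchored at the end.
Matches: at [5:12] → 'qmdzmdd'.
Each match is replaced using the text its own group 1 captured.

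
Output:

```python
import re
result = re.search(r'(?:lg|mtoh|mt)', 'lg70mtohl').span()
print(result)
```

The match spans [0:2] → 'lg'.

(0, 2)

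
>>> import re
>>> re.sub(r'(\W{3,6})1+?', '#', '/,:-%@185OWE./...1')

Pattern: 3 to 6 of a non-word character (captured); then one or more of a literal '1' (lazy).
Matches: at [0:7] → '/,:-%@1'; at [12:18] → './...1'.
Each match is replaced by '#'.

'#85OWE#'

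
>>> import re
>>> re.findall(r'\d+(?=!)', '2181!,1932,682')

Lookahead/lookbehind check context without consuming it, so the matched span excludes the asserted characters.
With no groups in the pattern, `findall` gives back each whole match — 1 here.

['2181']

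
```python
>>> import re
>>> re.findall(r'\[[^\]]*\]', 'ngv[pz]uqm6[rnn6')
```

Scanning left to right: at [3:7] → '[pz]'.
`findall` yields the raw match text (1 of them) because the pattern has no groups.

['[pz]']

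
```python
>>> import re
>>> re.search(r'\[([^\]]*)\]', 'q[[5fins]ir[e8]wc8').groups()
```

('[5fins',)

Unlike `match`, `search` isn't anchored — it looks for the pattern anywhere in the string.
The match spans [1:9] → '[[5fins]'.
Captured: group 1 = '[5fins'.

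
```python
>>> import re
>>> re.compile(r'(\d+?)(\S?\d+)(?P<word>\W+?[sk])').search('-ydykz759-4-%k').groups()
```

('759', '-4', '-%k')

The match spans [6:14] → '759-4-%k'.
Captured: group 1 = '759', group 2 = '-4', group 3 = '-%k'.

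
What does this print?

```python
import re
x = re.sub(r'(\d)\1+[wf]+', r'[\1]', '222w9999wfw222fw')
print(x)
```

The backreference `\1` re-matches whatever the first group consumed, character for character.
The replacement refers to a captured group, so each match is rewritten using its own captured text.

[2][9][2]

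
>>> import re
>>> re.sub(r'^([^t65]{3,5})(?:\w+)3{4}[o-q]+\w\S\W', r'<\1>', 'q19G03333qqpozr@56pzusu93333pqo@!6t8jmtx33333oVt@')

'<q19G>56pzusu93333pqo@!6t8jmtx33333oVt@'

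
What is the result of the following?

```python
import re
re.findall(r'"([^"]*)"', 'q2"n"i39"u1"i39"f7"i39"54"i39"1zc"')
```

With a single group, `findall` returns only what that group captured — 5 items.

['n', 'u1', 'f7', '54', '1zc']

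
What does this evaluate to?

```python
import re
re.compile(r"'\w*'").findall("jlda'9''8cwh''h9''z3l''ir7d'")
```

["'9'", "'8cwh'", "'h9'", "'z3l'", "'ir7d'"]

Matches: at [4:7] → "'9'"; at [7:13] → "'8cwh'"; at [13:17] → "'h9'"; at [17:22] → "'z3l'"; at [22:28] → "'ir7d'".
Since nothing is captured, `findall` lists the 5 matched substrings directly.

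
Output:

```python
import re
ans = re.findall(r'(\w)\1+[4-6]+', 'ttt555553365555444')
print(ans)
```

['t', '3']

`\1` has to match the exact text group 1 already captured.
With a single group, `findall` returns only what that group captured — 2 items.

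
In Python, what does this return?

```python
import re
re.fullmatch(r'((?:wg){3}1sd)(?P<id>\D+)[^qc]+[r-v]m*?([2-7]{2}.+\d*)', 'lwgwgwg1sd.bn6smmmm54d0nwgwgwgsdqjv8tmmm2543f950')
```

The pattern matches the literal 'wg' repeated 3 times, then the literal '1sd' (captured); then one or more of a non-digit (captured as 'id'); then one or more of any character except [qc], then a character in [r-v], then zero or more of a literal 'm' (lazy); then exactly 2 of a character in [2-7], then one or more of any character, then zero or more of a digit (captured).
For `fullmatch`, every character of the input must be accounted for by the pattern.
Here the pattern can't cover the whole string, so the call returns None.

None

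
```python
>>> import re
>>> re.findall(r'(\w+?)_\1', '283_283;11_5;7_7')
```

`\1` is not a pattern — it's the concrete string captured by group 1, re-applied verbatim.
One capturing group, so `findall` returns just the captured substring from each match — 2 in all.

['283', '7']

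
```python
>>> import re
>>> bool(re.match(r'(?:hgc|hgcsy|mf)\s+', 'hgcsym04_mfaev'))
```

False

`match` is anchored at position 0; if the pattern doesn't fit there, it returns None.
Here the pattern fails at index 0, so the call returns None, and `bool(None)` is False.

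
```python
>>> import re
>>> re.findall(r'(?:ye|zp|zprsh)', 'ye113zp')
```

Matches: at [0:2] → 'ye'; at [5:7] → 'zp'.
Since nothing is captured, `findall` lists the 2 matched substrings directly.

['ye', 'zp']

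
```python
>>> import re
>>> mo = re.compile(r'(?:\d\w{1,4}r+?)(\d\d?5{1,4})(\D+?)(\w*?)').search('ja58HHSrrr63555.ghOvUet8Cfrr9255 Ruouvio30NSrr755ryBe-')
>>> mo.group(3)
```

''

The match spans [2:16] → '58HHSrrr63555.'.
Captured: group 1 = '63555', group 2 = '.', group 3 = ''.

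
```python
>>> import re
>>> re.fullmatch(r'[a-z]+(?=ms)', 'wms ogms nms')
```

Because the assertion is zero-width, the text it checks is not consumed and won't appear in the result.
`fullmatch` succeeds only if the pattern covers the string from start to end.
Here there's no way to consume every character, so the call returns None.

None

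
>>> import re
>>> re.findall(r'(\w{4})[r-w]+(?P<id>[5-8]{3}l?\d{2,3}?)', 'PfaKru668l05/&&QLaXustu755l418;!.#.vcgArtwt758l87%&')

The `?` after the quantifier makes it lazy — it takes as little as possible before letting the rest of the pattern try.
2 groups means each result is a tuple of 2 captured strings — 3 here.

[('PfaK', '668l05'), ('QLaX', '755l41'), ('vcgA', '758l87')]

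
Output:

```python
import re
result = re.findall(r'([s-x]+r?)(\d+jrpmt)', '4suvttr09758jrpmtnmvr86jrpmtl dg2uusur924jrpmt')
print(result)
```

[('suvttr', '09758jrpmt'), ('vr', '86jrpmt'), ('uusur', '924jrpmt')]

Pattern: one or more of a character in [s-x], then optionally the literal 'r' (captured); then one or more of a digit, then the literal 'jr', then the literal 'pmt' (captured).
Multiple groups make `findall` return tuples — one 2-tuple for each match.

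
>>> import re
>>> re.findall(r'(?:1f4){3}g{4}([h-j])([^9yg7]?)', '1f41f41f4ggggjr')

[('j', 'r')]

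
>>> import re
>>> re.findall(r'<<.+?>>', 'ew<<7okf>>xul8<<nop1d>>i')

['<<7okf>>', '<<nop1d>>']

A non-greedy quantifier consumes as few characters as it can — just enough that the remainder of the pattern still matches from where it stops; whatever follows it matches normally.
No capturing groups, so `findall` returns the 2 full match strings.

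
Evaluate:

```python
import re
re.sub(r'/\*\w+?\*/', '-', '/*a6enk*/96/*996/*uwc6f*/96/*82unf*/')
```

Each match is replaced by '-'.

'-96/*996-96-'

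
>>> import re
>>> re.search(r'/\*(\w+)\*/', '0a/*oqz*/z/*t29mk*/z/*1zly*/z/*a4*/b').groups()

('oqz',)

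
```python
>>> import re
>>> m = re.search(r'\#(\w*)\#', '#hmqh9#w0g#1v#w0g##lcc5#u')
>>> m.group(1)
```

`re.search` scans for the first position where the pattern succeeds.
The match spans [0:7] → '#hmqh9#'.
Captured: group 1 = 'hmqh9'.

'hmqh9'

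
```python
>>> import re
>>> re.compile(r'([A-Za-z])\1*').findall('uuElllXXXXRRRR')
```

['u', 'E', 'l', 'X', 'R']

A backreference is literal: `\1` must see the identical characters the first group matched.
Walking the string: at [0:2] match 'uu', group 1 = 'u'; at [2:3] match 'E', group 1 = 'E'; at [3:6] match 'lll', group 1 = 'l'; at [6:10] match 'XXXX', group 1 = 'X'; at [10:14] match 'RRRR', group 1 = 'R'.
With a single group, `findall` returns only what that group captured — 5 items.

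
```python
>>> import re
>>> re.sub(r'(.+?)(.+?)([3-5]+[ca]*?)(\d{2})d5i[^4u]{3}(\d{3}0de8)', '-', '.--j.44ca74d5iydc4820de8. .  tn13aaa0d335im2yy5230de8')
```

Each match is replaced by '-'.

'-. .  tn13aaa0d335im2yy5230de8'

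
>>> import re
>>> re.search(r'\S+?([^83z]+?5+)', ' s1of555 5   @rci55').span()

This matches one or more of a non-whitespace character (lazy); then one or more of any character except [83z] (lazy), then one or more of the literal '5' (captured).
Lazy quantifiers expand one character at a time until the remainder of the pattern can match.
`search` walks the string left to right and returns the first match it finds.
The match spans [1:8] → 's1of555'.
Captured: group 1 = '1of555'.

(1, 8)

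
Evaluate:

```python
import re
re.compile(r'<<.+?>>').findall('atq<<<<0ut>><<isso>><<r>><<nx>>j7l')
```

['<<<<0ut>>', '<<isso>>', '<<r>>', '<<nx>>']

Lazy quantifiers expand one character at a time until the remainder of the pattern can match.
Walking the string: at [3:12] → '<<<<0ut>>'; at [12:20] → '<<isso>>'; at [20:25] → '<<r>>'; at [25:31] → '<<nx>>'.
`findall` yields the raw match text (4 of them) because the pattern has no groups.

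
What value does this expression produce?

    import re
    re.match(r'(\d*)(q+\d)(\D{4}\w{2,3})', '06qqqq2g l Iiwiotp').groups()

The match spans [0:14] → '06qqqq2g l Iiw'.
Captured: group 1 = '06', group 2 = 'qqqq2', group 3 = 'g l Iiw'.

('06', 'qqqq2', 'g l Iiw')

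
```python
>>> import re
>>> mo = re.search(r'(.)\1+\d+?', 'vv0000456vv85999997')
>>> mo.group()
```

`\1` is not a pattern — it's the concrete string captured by group 1, re-applied verbatim.
The match spans [0:3] → 'vv0'.

'vv0'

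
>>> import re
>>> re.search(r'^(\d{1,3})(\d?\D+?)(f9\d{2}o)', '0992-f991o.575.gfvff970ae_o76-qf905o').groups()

The match spans [0:10] → '0992-f991o'.
Captured: group 1 = '099', group 2 = '2-', group 3 = 'f991o'.

('099', '2-', 'f991o')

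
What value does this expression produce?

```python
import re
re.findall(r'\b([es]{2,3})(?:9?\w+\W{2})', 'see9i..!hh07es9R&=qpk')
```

['see']

The pattern matches a word boundary (`\b`, zero-width); then 2 to 3 of one of [es] (captured); then optionally a literal '9', then one or more of a word character, then exactly 2 of a non-word character (non-capturing group).
Walking the string: at [0:7] match 'see9i..', group 1 = 'see'.
One capturing group, so `findall` returns just the captured substring from the one match — 1 in all.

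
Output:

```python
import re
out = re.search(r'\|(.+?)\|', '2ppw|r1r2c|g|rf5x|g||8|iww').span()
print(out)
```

(4, 11)

The match spans [4:11] → '|r1r2c|'.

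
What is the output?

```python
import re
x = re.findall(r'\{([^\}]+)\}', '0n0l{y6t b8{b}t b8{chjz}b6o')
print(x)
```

Scanning left to right: at [4:14] match '{y6t b8{b}', group 1 = 'y6t b8{b'; at [18:24] match '{chjz}', group 1 = 'chjz'.
One capturing group, so `findall` returns just the captured substring from each match — 2 in all.

['y6t b8{b', 'chjz']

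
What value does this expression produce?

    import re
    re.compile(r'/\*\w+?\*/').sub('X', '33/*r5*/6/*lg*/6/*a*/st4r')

'33X6X6Xst4r'

Each match is replaced by 'X'.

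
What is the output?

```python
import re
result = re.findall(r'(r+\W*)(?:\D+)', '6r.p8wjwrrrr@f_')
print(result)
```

Pattern: one or more of a literal 'r', then zero or more of a non-word character (captured); then one or more of a non-digit (non-capturing group).
Scanning left to right: at [1:4] match 'r.p', group 1 = 'r.'; at [8:15] match 'rrrr@f_', group 1 = 'rrrr@'.
With a single group, `findall` returns only what that group captured — 2 items.

['r.', 'rrrr@']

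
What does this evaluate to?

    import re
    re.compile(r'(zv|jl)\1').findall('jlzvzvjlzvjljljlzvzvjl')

['zv', 'jl', 'zv']

A backreference is literal: `\1` must see the identical characters the first group matched.
Matches: at [2:6] match 'zvzv', group 1 = 'zv'; at [10:14] match 'jljl', group 1 = 'jl'; at [16:20] match 'zvzv', group 1 = 'zv'.
One capturing group, so `findall` returns just the captured substring from each match — 3 in all.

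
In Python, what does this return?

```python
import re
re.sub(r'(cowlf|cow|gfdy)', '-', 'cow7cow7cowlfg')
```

Alternation isn't longest-match — the leftmost alternative that fits at this position is chosen.
Matches: at [0:3] → 'cow'; at [4:7] → 'cow'; at [8:13] → 'cowlf'.
`sub` substitutes '-' at each match site.

'-7-7-g'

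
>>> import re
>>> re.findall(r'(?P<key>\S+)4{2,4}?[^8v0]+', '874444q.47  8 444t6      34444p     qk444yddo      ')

`findall` collects group 1 from each match (2 total).

['8744', '4']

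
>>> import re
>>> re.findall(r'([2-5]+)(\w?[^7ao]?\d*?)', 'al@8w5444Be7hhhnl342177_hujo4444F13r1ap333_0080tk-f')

[('5444', 'Be'), ('342', '1'), ('4444', 'F1'), ('3', 'r1'), ('333', '_0')]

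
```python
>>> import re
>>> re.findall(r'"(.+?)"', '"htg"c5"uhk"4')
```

['htg', 'uhk']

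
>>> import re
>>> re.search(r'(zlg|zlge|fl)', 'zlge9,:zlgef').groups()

('zlg',)

Alternation tries branches left to right and keeps the first one that lets the overall match succeed at that position.
`search` walks the string left to right and returns the first match it finds.
The match spans [0:3] → 'zlg'.
Captured: group 1 = 'zlg'.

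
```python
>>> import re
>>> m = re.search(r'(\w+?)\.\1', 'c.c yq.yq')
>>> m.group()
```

'c.c'

After group 1 captures some text, `\1` only succeeds where that same text appears again.
`re.search` scans for the first position where the pattern succeeds.
The match spans [0:3] → 'c.c'.
Captured: group 1 = 'c'.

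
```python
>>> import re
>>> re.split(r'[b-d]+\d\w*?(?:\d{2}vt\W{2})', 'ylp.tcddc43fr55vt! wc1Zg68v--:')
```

['ylp.t', 'wc1Zg68v--:']

The pattern matches one or more of a character in [b-d], then a digit, then zero or more of a word character (lazy); then exactly 2 of a digit, then the literal 'vt', then exactly 2 of a non-word character (non-capturing group).
Matches to split on: at [5:19] → 'cddc43fr55vt! '.
`split` removes every match and returns the 2 fragments in between.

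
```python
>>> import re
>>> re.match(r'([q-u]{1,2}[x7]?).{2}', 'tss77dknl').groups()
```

The match spans [0:4] → 'tss7'.
Captured: group 1 = 'ts'.

('ts',)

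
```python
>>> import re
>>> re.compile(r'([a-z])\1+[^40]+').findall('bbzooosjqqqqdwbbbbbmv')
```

['b']

After group 1 captures some text, `\1` only succeeds where that same text appears again.
Scanning left to right: at [0:21] match 'bbzooosjqqqqdwbbbbbmv', group 1 = 'b'.
`findall` collects group 1 from the one match (1 total).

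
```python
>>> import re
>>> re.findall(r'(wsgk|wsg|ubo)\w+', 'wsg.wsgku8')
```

['wsgk']

The regex engine tests alternatives in the order written; an earlier branch that matches wins even if a later one would match more.
One capturing group, so `findall` returns just the captured substring from the one match — 1 in all.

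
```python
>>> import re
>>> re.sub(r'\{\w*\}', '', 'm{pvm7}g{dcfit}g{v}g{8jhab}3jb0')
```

'mggg3jb0'

Matches: at [1:7] → '{pvm7}'; at [8:15] → '{dcfit}'; at [16:19] → '{v}'; at [20:27] → '{8jhab}'.
Each match is replaced by ''.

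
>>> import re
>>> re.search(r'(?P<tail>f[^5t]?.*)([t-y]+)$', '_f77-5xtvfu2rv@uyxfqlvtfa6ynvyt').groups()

The pattern matches a literal 'f', then optionally any character except [5t], then zero or more of any character (captured as 'tail'); then one or more of a character in [t-y] (captured); then anchored at the end.
Unlike `match`, `search` isn't anchored — it looks for the pattern anywhere in the string.
The match spans [1:31] → 'f77-5xtvfu2rv@uyxfqlvtfa6ynvyt'.
Captured: group 1 = 'f77-5xtvfu2rv@uyxfqlvtfa6ynvy', group 2 = 't'.

('f77-5xtvfu2rv@uyxfqlvtfa6ynvy', 't')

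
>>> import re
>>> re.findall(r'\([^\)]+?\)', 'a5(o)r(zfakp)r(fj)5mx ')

['(o)', '(zfakp)', '(fj)']

Matches: at [2:5] → '(o)'; at [6:13] → '(zfakp)'; at [14:18] → '(fj)'.
`findall` yields the raw match text (3 of them) because the pattern has no groups.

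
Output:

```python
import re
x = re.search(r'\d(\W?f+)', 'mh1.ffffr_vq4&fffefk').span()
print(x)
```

This matches a digit; then optionally a non-word character, then one or more of the literal 'f' (captured).
`search` walks the string left to right and returns the first match it finds.
The match spans [2:8] → '1.ffff'.
Captured: group 1 = '.ffff'.

(2, 8)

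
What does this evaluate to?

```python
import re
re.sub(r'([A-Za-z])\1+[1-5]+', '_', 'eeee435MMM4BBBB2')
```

'___'

A backreference is literal: `\1` must see the identical characters the first group matched.
Each match is replaced by '_'.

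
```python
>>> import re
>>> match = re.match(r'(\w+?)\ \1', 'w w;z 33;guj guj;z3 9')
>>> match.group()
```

With `match`, the pattern is implicitly anchored at the beginning.
The match spans [0:3] → 'w w'.

'w w'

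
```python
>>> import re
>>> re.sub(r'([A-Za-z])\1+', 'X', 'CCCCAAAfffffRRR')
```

The backreference `\1` re-matches whatever the first group consumed, character for character.
Matches: at [0:4] → 'CCCC'; at [4:7] → 'AAA'; at [7:12] → 'fffff'; at [12:15] → 'RRR'.
Each match is replaced by 'X'.

'XXXX'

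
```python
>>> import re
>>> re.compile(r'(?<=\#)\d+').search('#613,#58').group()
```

'613'

The lookaround is zero-width — it requires the adjacent text to match without consuming it, so the asserted text isn't part of the match.
The match spans [1:4] → '613'.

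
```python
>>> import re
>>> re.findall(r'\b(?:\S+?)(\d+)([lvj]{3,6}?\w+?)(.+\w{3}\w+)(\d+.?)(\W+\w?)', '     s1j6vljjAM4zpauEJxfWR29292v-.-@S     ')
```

The pattern matches a word boundary (`\b`, zero-width); then one or more of a non-whitespace character (lazy) (non-capturing group); then one or more of a digit (captured); then 3 to 6 of one of [lvj] (lazy), then one or more of a word character (lazy) (captured); then one or more of any character, then exactly 3 of a word character, then one or more of a word character (captured); then one or more of a digit, then optionally any character (captured); then one or more of a non-word character, then optionally a word character (captured).
A non-greedy quantifier consumes as few characters as it can — just enough that the remainder of the pattern still matches from where it stops; whatever follows it matches normally.
Walking the string: at [5:37] match 's1j6vljjAM4zpauEJxfWR29292v-.-@S', groups = ('6', 'vljj', 'AM4zpauEJxfWR2929', '2v', '-.-@S').
`findall` packs the 5 group values into a tuple for every match.

[('6', 'vljj', 'AM4zpauEJxfWR2929', '2v', '-.-@S')]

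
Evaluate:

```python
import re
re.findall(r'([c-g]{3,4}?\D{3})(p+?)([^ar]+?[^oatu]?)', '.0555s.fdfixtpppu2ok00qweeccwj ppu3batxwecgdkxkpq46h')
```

Lazy quantifiers expand one character at a time until the remainder of the pattern can match.
Multiple groups make `findall` return tuples — one 3-tuple for each match.

[('fdfixt', 'p', 'pp'), ('eeccwj ', 'p', 'p'), ('ecgdkxk', 'p', 'q4')]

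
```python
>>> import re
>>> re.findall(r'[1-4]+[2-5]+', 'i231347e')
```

Since nothing is captured, `findall` lists the 1 matched substring directly.

['23134']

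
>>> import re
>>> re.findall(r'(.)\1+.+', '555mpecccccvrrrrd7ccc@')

['5']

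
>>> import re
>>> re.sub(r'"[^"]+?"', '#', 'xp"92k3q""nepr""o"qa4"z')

Each match is replaced by '#'.

'xp###qa4"z'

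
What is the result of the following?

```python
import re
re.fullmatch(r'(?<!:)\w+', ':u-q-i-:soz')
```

The negative lookaround is zero-width — it rules out positions where the adjacent text would match, without consuming anything.
`fullmatch` succeeds only if the pattern covers the string from start to end.
Here there's no way to consume every character, so the call returns None.

None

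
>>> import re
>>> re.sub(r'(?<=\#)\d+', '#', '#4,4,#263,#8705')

'##,4,##,##'

Because the assertion is zero-width, the text it checks is not consumed and won't appear in the result.
Every occurrence is swapped for '#'.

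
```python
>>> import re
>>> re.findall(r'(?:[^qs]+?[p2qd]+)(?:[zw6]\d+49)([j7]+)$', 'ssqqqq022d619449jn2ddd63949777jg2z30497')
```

['7']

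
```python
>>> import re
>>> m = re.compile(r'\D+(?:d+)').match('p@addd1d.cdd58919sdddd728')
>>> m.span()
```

(0, 6)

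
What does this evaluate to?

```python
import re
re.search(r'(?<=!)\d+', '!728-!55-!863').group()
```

Because the assertion is zero-width, the text it checks is not consumed and won't appear in the result.
The match spans [1:4] → '728'.

'728'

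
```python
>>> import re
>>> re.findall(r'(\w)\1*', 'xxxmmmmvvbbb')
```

['x', 'm', 'v', 'b']

The backreference `\1` re-matches whatever the first group consumed, character for character.
With a single group, `findall` returns only what that group captured — 4 items.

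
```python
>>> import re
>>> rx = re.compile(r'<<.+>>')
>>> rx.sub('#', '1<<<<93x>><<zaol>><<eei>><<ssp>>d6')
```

'1#d6'

Matches: at [1:32] → '<<<<93x>><<zaol>><<eei>><<ssp>>'.
Each match is replaced by '#'.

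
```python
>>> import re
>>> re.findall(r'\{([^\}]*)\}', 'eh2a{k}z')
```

['k']

With a single group, `findall` returns only what that group captured — 1 item.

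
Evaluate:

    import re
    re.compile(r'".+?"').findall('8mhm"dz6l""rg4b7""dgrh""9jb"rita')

['"dz6l"', '"rg4b7"', '"dgrh"', '"9jb"']

With the lazy modifier that quantifier settles for the fewest repetitions that let the rest of the pattern succeed (the atoms after it are unaffected and can still be greedy).
Scanning left to right: at [4:10] → '"dz6l"'; at [10:17] → '"rg4b7"'; at [17:23] → '"dgrh"'; at [23:28] → '"9jb"'.
Since nothing is captured, `findall` lists the 4 matched substrings directly.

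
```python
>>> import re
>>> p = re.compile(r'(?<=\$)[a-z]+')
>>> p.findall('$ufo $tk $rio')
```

The positive lookaround only admits positions where the adjacent text matches; those characters stay outside the span.
`findall` yields the raw match text (3 of them) because the pattern has no groups.

['ufo', 'tk', 'rio']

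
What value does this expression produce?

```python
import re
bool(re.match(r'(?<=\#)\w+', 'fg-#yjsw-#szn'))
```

The `(?=…)`/`(?<=…)` assertion just peeks at neighbouring text; it doesn't advance the match position.
With `match`, the pattern is implicitly anchored at the beginning.
Here position 0 doesn't satisfy it, so the call returns None, and `bool(None)` is False.

False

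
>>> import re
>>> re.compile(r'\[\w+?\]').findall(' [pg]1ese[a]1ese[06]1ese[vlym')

Walking the string: at [1:5] → '[pg]'; at [9:12] → '[a]'; at [16:20] → '[06]'.
Since nothing is captured, `findall` lists the 3 matched substrings directly.

['[pg]', '[a]', '[06]']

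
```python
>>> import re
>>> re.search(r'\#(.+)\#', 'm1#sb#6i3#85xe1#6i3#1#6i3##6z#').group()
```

'#sb#6i3#85xe1#6i3#1#6i3##6z#'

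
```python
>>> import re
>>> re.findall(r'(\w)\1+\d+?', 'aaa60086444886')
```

`\1` has to match the exact text group 1 already captured.
Walking the string: at [0:4] match 'aaa6', group 1 = 'a'; at [4:7] match '008', group 1 = '0'; at [8:12] match '4448', group 1 = '4'.
Because there's exactly one group, `findall` drops the full match and keeps group 1 from each hit.

['a', '0', '4']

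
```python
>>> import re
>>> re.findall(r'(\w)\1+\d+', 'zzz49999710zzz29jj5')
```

['z', 'z', 'j']

`\1` has to match the exact text group 1 already captured.
One capturing group, so `findall` returns just the captured substring from each match — 3 in all.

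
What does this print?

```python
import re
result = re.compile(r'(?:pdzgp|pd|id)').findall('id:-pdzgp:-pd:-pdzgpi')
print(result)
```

Alternation tries branches left to right and keeps the first one that lets the overall match succeed at that position.
With no groups in the pattern, `findall` gives back each whole match — 4 here.

['id', 'pdzgp', 'pd', 'pdzgp']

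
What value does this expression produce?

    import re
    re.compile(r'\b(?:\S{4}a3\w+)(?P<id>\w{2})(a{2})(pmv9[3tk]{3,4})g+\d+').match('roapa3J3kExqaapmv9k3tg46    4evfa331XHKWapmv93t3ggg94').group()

'roapa3J3kExqaapmv9k3tg46'

This matches a word boundary (`\b`, zero-width); then exactly 4 of a non-whitespace character, then the literal 'a3', then one or more of a word character (non-capturing group); then exactly 2 of a word character (captured as 'id'); then exactly 2 of a literal 'a' (captured); then the literal 'pmv', then a literal '9', then 3 to 4 of one of [3tk] (captured); then one or more of a literal 'g', then one or more of a digit.
`re.match` only tries the pattern at the start of the string.
The match spans [0:24] → 'roapa3J3kExqaapmv9k3tg46'.
Captured: group 1 = 'xq', group 2 = 'aa', group 3 = 'pmv9k3t'.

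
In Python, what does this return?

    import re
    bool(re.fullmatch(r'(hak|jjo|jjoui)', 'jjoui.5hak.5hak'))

False

`re.fullmatch` is like wrapping the pattern in `^…$` (in single-line mode).
Here there's no way to consume every character, so the call returns None, and `bool(None)` is False.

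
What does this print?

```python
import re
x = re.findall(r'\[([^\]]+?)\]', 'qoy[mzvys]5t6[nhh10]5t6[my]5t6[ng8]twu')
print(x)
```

`findall` collects group 1 from each match (4 total).

['mzvys', 'nhh10', 'my', 'ng8']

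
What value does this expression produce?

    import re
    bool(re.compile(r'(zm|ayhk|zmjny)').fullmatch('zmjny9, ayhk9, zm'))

`fullmatch` succeeds only if the pattern covers the string from start to end.
Here the pattern can't cover the whole string, so the call returns None, and `bool(None)` is False.

False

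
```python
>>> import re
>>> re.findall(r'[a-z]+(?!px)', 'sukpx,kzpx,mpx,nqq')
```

The negative lookaround is zero-width — it rules out positions where the adjacent text would match, without consuming anything.
Matches: at [0:5] → 'sukpx'; at [6:10] → 'kzpx'; at [11:14] → 'mpx'; at [15:18] → 'nqq'.
`findall` yields the raw match text (4 of them) because the pattern has no groups.

['sukpx', 'kzpx', 'mpx', 'nqq']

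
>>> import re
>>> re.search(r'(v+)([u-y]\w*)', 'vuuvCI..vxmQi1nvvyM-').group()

'vuuvCI'

Pattern: one or more of a literal 'v' (captured); then a character in [u-y], then zero or more of a word character (captured).
`re.search` tries every starting position until one works.
The match spans [0:6] → 'vuuvCI'.
Captured: group 1 = 'v', group 2 = 'uuvCI'.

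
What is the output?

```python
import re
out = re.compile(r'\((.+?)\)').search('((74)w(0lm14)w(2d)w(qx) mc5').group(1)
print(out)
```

The match spans [0:5] → '((74)'.
Captured: group 1 = '(74'.

(74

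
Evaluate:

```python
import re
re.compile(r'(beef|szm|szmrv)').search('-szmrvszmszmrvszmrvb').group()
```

'szm'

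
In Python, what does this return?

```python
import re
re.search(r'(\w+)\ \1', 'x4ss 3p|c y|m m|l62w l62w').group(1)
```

'm'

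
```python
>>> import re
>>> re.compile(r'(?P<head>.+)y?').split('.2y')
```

['', '.2y', '']

The group in the pattern means `split` returns the separators' captures alongside the pieces.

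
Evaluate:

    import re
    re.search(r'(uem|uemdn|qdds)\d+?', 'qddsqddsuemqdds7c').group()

'qdds7'

`re.search` tries every starting position until one works.
The match spans [11:16] → 'qdds7'.
Captured: group 1 = 'qdds'.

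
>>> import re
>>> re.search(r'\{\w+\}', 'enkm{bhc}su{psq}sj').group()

'{bhc}'

`search` walks the string left to right and returns the first match it finds.
The match spans [4:9] → '{bhc}'.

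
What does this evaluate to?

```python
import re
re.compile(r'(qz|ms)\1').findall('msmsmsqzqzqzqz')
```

['ms', 'qz', 'qz']

The backreference `\1` re-matches whatever the first group consumed, character for character.
With a single group, `findall` returns only what that group captured — 3 items.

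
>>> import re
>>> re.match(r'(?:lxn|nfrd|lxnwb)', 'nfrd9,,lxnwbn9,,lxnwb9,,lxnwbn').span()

(0, 4)

`match` is anchored at position 0; if the pattern doesn't fit there, it returns None.
The match spans [0:4] → 'nfrd'.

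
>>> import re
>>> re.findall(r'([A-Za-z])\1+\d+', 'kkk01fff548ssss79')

After group 1 captures some text, `\1` only succeeds where that same text appears again.
Matches: at [0:5] match 'kkk01', group 1 = 'k'; at [5:11] match 'fff548', group 1 = 'f'; at [11:17] match 'ssss79', group 1 = 's'.
`findall` collects group 1 from each match (3 total).

['k', 'f', 's']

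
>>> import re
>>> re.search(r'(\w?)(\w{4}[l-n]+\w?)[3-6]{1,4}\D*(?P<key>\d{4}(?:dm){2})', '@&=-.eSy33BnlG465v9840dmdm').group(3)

'9840dmdm'

The match spans [6:26] → 'Sy33BnlG465v9840dmdm'.
Captured: group 1 = 'S', group 2 = 'y33BnlG', group 3 = '9840dmdm'.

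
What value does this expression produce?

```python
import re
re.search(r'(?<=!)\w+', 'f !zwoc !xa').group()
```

Lookahead/lookbehind check context without consuming it, so the matched span excludes the asserted characters.
`re.search` scans for the first position where the pattern succeeds.
The match spans [3:7] → 'zwoc'.

'zwoc'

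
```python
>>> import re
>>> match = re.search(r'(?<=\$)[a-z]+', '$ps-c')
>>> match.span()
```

(1, 3)

The positive lookaround only admits positions where the adjacent text matches; those characters stay outside the span.
`re.search` scans for the first position where the pattern succeeds.
The match spans [1:3] → 'ps'.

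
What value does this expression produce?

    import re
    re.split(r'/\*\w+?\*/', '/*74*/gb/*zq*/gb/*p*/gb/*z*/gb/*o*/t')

['', 'gb', 'gb', 'gb', 'gb', 't']

Matches to split on: at [0:6] → '/*74*/'; at [8:14] → '/*zq*/'; at [16:21] → '/*p*/'; at [23:28] → '/*z*/'; at [30:35] → '/*o*/'.
Each match becomes a cut point; 6 segments remain.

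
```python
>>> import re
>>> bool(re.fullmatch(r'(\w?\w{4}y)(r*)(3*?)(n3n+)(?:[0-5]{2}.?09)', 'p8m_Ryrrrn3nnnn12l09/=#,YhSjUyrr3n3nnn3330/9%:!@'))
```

False

The pattern matches optionally a word character, then exactly 4 of a word character, then the literal 'y' (captured); then zero or more of a literal 'r' (captured); then zero or more of a literal '3' (lazy) (captured); then the literal 'n3', then one or more of a literal 'n' (captured); then exactly 2 of a character in [0-5], then optionally any character, then the literal '09' (non-capturing group).
For `fullmatch`, every character of the input must be accounted for by the pattern.
Here there's no way to consume every character, so the call returns None, and `bool(None)` is False.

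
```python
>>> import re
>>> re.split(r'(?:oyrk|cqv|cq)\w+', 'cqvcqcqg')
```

['', '']

Splitting on the pattern gives 2 pieces.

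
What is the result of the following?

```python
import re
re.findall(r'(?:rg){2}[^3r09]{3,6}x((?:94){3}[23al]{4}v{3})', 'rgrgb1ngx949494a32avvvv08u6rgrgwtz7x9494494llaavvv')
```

Pattern: the literal 'rg' repeated 2 times, then 3 to 6 of any character except [3r09], then a literal 'x'; then the literal '94' repeated 3 times, then exactly 4 of one of [23al], then exactly 3 of a literal 'v' (captured).
Walking the string: at [0:22] match 'rgrgb1ngx949494a32avvv', group 1 = '949494a32avvv'.
Because there's exactly one group, `findall` drops the full match and keeps group 1 from the one hit.

['949494a32avvv']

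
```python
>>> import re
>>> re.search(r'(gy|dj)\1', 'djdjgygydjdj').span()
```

(0, 4)

`\1` is not a pattern — it's the concrete string captured by group 1, re-applied verbatim.
`re.search` scans for the first position where the pattern succeeds.
The match spans [0:4] → 'djdj'.
Captured: group 1 = 'dj'.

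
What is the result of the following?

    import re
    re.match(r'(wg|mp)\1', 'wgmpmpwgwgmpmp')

None

A backreference is literal: `\1` must see the identical characters the first group matched.
`re.match` only tries the pattern at the start of the string.
Here the pattern fails at index 0, so the call returns None.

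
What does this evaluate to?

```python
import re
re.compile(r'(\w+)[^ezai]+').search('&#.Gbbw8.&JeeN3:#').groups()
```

('Gbbw8',)

Pattern: one or more of a word character (captured); then one or more of any character except [ezai].
`search` walks the string left to right and returns the first match it finds.
The match spans [3:11] → 'Gbbw8.&J'.
Captured: group 1 = 'Gbbw8'.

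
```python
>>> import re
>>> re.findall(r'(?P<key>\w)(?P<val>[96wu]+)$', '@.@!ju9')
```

[('j', 'u9')]

Pattern: a word character (captured as 'key'); then one or more of one of [96wu] (captured as 'val'); then anchored at the end.
Matches: at [4:7] match 'ju9', groups = ('j', 'u9').
With 2 capturing groups, `findall` returns a 2-tuple per match.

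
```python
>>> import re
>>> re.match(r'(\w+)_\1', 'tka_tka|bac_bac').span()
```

(0, 7)

`re.match` won't scan ahead — the pattern has to work from the very first character.
The match spans [0:7] → 'tka_tka'.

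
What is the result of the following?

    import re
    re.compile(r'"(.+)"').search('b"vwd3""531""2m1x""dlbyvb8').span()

`re.search` tries every starting position until one works.
The match spans [1:19] → '"vwd3""531""2m1x""'.
Captured: group 1 = 'vwd3""531""2m1x"'.

(1, 19)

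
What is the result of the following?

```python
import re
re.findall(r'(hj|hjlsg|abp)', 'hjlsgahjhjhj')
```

The regex engine tests alternatives in the order written; an earlier branch that matches wins even if a later one would match more.
One capturing group, so `findall` returns just the captured substring from each match — 4 in all.

['hj', 'hj', 'hj', 'hj']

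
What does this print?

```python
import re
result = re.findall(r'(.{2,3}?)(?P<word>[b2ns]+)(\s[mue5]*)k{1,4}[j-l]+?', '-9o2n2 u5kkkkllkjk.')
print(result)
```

[('-9o', '2n2', ' u5')]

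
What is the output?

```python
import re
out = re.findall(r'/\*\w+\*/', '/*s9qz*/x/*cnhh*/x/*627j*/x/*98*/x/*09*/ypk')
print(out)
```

['/*s9qz*/', '/*cnhh*/', '/*627j*/', '/*98*/', '/*09*/']

No capturing groups, so `findall` returns the 5 full match strings.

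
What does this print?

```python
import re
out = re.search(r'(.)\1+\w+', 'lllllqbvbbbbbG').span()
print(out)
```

(0, 14)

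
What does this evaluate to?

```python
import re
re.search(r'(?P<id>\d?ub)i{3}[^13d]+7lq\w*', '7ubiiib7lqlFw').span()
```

(0, 13)

The match spans [0:13] → '7ubiiib7lqlFw'.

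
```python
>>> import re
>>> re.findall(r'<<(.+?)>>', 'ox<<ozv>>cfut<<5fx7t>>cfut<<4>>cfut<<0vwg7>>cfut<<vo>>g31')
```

['ozv', '5fx7t', '4', '0vwg7', 'vo']

A `+?`/`*?`/`{m,n}?` starts at its minimum and grows only as far as needed for what follows to match.
Walking the string: at [2:9] match '<<ozv>>', group 1 = 'ozv'; at [13:22] match '<<5fx7t>>', group 1 = '5fx7t'; at [26:31] match '<<4>>', group 1 = '4'; at [35:44] match '<<0vwg7>>', group 1 = '0vwg7'; at [48:54] match '<<vo>>', group 1 = 'vo'.
One capturing group, so `findall` returns just the captured substring from each match — 5 in all.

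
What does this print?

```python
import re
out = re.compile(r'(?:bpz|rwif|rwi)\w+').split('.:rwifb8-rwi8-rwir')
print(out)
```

Matches to split on: at [2:8] → 'rwifb8'; at [9:13] → 'rwi8'; at [14:18] → 'rwir'.
Splitting on the pattern gives 4 pieces.

['.:', '-', '-', '']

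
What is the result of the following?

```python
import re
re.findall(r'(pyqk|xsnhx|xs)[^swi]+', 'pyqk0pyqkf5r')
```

Walking the string: at [0:12] match 'pyqk0pyqkf5r', group 1 = 'pyqk'.
One capturing group, so `findall` returns just the captured substring from the one match — 1 in all.

['pyqk']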